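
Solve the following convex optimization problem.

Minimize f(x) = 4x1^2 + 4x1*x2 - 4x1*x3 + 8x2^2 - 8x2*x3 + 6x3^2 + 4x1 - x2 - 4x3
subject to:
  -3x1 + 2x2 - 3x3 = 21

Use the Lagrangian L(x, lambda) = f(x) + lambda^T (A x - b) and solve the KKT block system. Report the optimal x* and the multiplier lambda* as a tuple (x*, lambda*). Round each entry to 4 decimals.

Form the Lagrangian:
  L(x, lambda) = (1/2) x^T Q x + c^T x + lambda^T (A x - b)
Stationarity (grad_x L = 0): Q x + c + A^T lambda = 0.
Primal feasibility: A x = b.

This gives the KKT block system:
  [ Q   A^T ] [ x     ]   [-c ]
  [ A    0  ] [ lambda ] = [ b ]

Solving the linear system:
  x*      = (-4.3278, 0.8847, -2.0823)
  lambda* = (-6.2515)
  f(x*)   = 60.7073

x* = (-4.3278, 0.8847, -2.0823), lambda* = (-6.2515)


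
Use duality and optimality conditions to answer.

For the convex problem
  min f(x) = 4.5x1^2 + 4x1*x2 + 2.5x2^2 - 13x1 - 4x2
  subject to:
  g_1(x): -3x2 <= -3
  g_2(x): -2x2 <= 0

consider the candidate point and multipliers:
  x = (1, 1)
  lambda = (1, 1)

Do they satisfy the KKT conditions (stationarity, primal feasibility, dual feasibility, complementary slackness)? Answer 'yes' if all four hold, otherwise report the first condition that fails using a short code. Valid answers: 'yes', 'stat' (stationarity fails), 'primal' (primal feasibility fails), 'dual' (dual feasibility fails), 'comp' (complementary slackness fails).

Gradient of f: grad f(x) = Q x + c = (0, 5)
Constraint values g_i(x) = a_i^T x - b_i:
  g_1((1, 1)) = 0
  g_2((1, 1)) = -2
Stationarity residual: grad f(x) + sum_i lambda_i a_i = (0, 0)
  -> stationarity OK
Primal feasibility (all g_i <= 0): OK
Dual feasibility (all lambda_i >= 0): OK
Complementary slackness (lambda_i * g_i(x) = 0 for all i): FAILS

Verdict: the first failing condition is complementary_slackness -> comp.

comp


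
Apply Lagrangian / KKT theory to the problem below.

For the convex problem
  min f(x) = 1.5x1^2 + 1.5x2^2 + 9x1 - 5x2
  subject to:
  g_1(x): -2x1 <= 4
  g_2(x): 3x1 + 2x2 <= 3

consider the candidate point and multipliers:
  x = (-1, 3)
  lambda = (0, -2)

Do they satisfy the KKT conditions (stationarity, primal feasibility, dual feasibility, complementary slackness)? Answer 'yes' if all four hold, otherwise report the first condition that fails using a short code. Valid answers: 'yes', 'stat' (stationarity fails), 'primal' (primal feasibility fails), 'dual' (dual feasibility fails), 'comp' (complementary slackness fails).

Gradient of f: grad f(x) = Q x + c = (6, 4)
Constraint values g_i(x) = a_i^T x - b_i:
  g_1((-1, 3)) = -2
  g_2((-1, 3)) = 0
Stationarity residual: grad f(x) + sum_i lambda_i a_i = (0, 0)
  -> stationarity OK
Primal feasibility (all g_i <= 0): OK
Dual feasibility (all lambda_i >= 0): FAILS
Complementary slackness (lambda_i * g_i(x) = 0 for all i): OK

Verdict: the first failing condition is dual_feasibility -> dual.

dual


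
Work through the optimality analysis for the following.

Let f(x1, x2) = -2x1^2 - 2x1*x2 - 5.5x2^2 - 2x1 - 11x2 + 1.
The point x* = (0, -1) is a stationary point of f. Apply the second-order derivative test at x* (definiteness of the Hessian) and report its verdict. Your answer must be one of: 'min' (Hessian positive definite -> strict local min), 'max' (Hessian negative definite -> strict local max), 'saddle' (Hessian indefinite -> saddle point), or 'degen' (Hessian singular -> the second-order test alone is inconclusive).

Compute the Hessian H = grad^2 f:
  H = [[-4, -2], [-2, -11]]
Verify stationarity: grad f(x*) = H x* + g = (0, 0).
Eigenvalues of H: -11.5311, -3.4689.
Both eigenvalues < 0, so H is negative definite -> x* is a strict local max.

max


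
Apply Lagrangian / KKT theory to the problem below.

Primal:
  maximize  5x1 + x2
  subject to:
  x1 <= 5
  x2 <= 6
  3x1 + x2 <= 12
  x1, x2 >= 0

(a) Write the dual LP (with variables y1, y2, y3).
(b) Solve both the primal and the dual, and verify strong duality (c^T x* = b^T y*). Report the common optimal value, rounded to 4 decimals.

The standard primal-dual pair for 'max c^T x s.t. A x <= b, x >= 0' is:
  Dual:  min b^T y  s.t.  A^T y >= c,  y >= 0.

So the dual LP is:
  minimize  5y1 + 6y2 + 12y3
  subject to:
    y1 + 3y3 >= 5
    y2 + y3 >= 1
    y1, y2, y3 >= 0

Solving the primal: x* = (4, 0).
  primal value c^T x* = 20.
Solving the dual: y* = (0, 0, 1.6667).
  dual value b^T y* = 20.
Strong duality: c^T x* = b^T y*. Confirmed.

20


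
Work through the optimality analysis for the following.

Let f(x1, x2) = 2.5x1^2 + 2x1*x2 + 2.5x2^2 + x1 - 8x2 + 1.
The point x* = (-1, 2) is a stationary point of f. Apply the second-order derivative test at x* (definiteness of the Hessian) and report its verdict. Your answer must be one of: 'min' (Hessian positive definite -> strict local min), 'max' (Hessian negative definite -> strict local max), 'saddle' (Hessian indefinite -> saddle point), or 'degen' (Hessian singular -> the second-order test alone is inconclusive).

Compute the Hessian H = grad^2 f:
  H = [[5, 2], [2, 5]]
Verify stationarity: grad f(x*) = H x* + g = (0, 0).
Eigenvalues of H: 3, 7.
Both eigenvalues > 0, so H is positive definite -> x* is a strict local min.

min


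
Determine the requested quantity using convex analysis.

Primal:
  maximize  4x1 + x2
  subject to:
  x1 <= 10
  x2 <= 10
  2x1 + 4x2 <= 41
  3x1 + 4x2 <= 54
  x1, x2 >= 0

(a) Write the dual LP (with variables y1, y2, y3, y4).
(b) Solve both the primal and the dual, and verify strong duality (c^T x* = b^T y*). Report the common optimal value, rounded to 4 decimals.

The standard primal-dual pair for 'max c^T x s.t. A x <= b, x >= 0' is:
  Dual:  min b^T y  s.t.  A^T y >= c,  y >= 0.

So the dual LP is:
  minimize  10y1 + 10y2 + 41y3 + 54y4
  subject to:
    y1 + 2y3 + 3y4 >= 4
    y2 + 4y3 + 4y4 >= 1
    y1, y2, y3, y4 >= 0

Solving the primal: x* = (10, 5.25).
  primal value c^T x* = 45.25.
Solving the dual: y* = (3.5, 0, 0.25, 0).
  dual value b^T y* = 45.25.
Strong duality: c^T x* = b^T y*. Confirmed.

45.25


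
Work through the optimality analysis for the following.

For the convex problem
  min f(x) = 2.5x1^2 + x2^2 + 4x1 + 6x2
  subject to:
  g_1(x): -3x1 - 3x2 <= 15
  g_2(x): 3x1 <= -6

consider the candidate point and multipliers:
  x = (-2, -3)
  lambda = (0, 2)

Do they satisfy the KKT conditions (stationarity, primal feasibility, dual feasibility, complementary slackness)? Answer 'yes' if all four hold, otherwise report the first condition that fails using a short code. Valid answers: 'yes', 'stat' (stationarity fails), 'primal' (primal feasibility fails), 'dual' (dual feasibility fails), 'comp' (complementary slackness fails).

Gradient of f: grad f(x) = Q x + c = (-6, 0)
Constraint values g_i(x) = a_i^T x - b_i:
  g_1((-2, -3)) = 0
  g_2((-2, -3)) = 0
Stationarity residual: grad f(x) + sum_i lambda_i a_i = (0, 0)
  -> stationarity OK
Primal feasibility (all g_i <= 0): OK
Dual feasibility (all lambda_i >= 0): OK
Complementary slackness (lambda_i * g_i(x) = 0 for all i): OK

Verdict: yes, KKT holds.

yes


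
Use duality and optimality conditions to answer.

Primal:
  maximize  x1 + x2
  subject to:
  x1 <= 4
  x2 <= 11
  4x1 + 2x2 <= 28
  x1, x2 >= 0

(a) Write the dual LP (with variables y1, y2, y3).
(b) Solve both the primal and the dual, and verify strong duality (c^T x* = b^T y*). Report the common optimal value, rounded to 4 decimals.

The standard primal-dual pair for 'max c^T x s.t. A x <= b, x >= 0' is:
  Dual:  min b^T y  s.t.  A^T y >= c,  y >= 0.

So the dual LP is:
  minimize  4y1 + 11y2 + 28y3
  subject to:
    y1 + 4y3 >= 1
    y2 + 2y3 >= 1
    y1, y2, y3 >= 0

Solving the primal: x* = (1.5, 11).
  primal value c^T x* = 12.5.
Solving the dual: y* = (0, 0.5, 0.25).
  dual value b^T y* = 12.5.
Strong duality: c^T x* = b^T y*. Confirmed.

12.5


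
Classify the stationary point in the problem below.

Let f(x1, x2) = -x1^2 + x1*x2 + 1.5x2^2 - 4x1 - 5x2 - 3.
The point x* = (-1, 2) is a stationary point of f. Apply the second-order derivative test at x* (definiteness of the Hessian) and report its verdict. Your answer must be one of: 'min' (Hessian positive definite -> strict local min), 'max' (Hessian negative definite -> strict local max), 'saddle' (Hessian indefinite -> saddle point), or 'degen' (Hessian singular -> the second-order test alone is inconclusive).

Compute the Hessian H = grad^2 f:
  H = [[-2, 1], [1, 3]]
Verify stationarity: grad f(x*) = H x* + g = (0, 0).
Eigenvalues of H: -2.1926, 3.1926.
Eigenvalues have mixed signs, so H is indefinite -> x* is a saddle point.

saddle


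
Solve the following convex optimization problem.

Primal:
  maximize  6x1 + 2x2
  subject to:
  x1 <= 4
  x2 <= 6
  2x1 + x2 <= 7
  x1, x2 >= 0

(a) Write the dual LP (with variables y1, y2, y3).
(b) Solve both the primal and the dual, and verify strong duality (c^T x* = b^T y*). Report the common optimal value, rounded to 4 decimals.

The standard primal-dual pair for 'max c^T x s.t. A x <= b, x >= 0' is:
  Dual:  min b^T y  s.t.  A^T y >= c,  y >= 0.

So the dual LP is:
  minimize  4y1 + 6y2 + 7y3
  subject to:
    y1 + 2y3 >= 6
    y2 + y3 >= 2
    y1, y2, y3 >= 0

Solving the primal: x* = (3.5, 0).
  primal value c^T x* = 21.
Solving the dual: y* = (0, 0, 3).
  dual value b^T y* = 21.
Strong duality: c^T x* = b^T y*. Confirmed.

21


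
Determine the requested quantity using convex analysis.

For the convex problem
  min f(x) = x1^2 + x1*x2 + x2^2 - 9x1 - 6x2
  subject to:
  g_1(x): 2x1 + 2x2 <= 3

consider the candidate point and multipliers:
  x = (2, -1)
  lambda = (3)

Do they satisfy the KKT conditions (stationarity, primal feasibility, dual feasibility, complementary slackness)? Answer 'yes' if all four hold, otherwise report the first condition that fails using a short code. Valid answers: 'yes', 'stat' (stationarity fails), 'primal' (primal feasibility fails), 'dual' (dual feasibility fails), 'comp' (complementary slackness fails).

Gradient of f: grad f(x) = Q x + c = (-6, -6)
Constraint values g_i(x) = a_i^T x - b_i:
  g_1((2, -1)) = -1
Stationarity residual: grad f(x) + sum_i lambda_i a_i = (0, 0)
  -> stationarity OK
Primal feasibility (all g_i <= 0): OK
Dual feasibility (all lambda_i >= 0): OK
Complementary slackness (lambda_i * g_i(x) = 0 for all i): FAILS

Verdict: the first failing condition is complementary_slackness -> comp.

comp


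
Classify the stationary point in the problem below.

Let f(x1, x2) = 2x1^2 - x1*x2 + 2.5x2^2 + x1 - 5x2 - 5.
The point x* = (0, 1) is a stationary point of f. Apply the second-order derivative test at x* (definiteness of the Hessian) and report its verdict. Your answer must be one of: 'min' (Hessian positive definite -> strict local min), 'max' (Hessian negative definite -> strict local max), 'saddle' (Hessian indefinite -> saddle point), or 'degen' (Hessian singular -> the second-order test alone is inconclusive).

Compute the Hessian H = grad^2 f:
  H = [[4, -1], [-1, 5]]
Verify stationarity: grad f(x*) = H x* + g = (0, 0).
Eigenvalues of H: 3.382, 5.618.
Both eigenvalues > 0, so H is positive definite -> x* is a strict local min.

min


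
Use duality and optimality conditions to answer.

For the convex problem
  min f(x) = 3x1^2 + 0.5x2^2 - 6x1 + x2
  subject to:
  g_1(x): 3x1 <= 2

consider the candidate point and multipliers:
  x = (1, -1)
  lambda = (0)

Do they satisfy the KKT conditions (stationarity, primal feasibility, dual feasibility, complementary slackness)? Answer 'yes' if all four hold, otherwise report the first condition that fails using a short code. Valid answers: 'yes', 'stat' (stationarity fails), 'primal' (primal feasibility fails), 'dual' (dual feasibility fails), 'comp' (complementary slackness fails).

Gradient of f: grad f(x) = Q x + c = (0, 0)
Constraint values g_i(x) = a_i^T x - b_i:
  g_1((1, -1)) = 1
Stationarity residual: grad f(x) + sum_i lambda_i a_i = (0, 0)
  -> stationarity OK
Primal feasibility (all g_i <= 0): FAILS
Dual feasibility (all lambda_i >= 0): OK
Complementary slackness (lambda_i * g_i(x) = 0 for all i): OK

Verdict: the first failing condition is primal_feasibility -> primal.

primal


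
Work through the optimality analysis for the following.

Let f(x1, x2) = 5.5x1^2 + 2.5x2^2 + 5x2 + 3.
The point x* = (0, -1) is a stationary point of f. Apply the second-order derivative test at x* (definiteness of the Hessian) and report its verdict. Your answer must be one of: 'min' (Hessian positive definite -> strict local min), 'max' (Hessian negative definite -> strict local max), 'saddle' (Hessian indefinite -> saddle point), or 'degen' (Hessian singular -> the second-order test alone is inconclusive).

Compute the Hessian H = grad^2 f:
  H = [[11, 0], [0, 5]]
Verify stationarity: grad f(x*) = H x* + g = (0, 0).
Eigenvalues of H: 5, 11.
Both eigenvalues > 0, so H is positive definite -> x* is a strict local min.

min


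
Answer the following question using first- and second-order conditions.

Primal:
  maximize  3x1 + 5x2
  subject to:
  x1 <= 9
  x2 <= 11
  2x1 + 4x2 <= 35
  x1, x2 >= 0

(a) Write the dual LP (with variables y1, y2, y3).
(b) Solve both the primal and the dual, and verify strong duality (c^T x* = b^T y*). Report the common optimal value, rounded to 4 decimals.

The standard primal-dual pair for 'max c^T x s.t. A x <= b, x >= 0' is:
  Dual:  min b^T y  s.t.  A^T y >= c,  y >= 0.

So the dual LP is:
  minimize  9y1 + 11y2 + 35y3
  subject to:
    y1 + 2y3 >= 3
    y2 + 4y3 >= 5
    y1, y2, y3 >= 0

Solving the primal: x* = (9, 4.25).
  primal value c^T x* = 48.25.
Solving the dual: y* = (0.5, 0, 1.25).
  dual value b^T y* = 48.25.
Strong duality: c^T x* = b^T y*. Confirmed.

48.25


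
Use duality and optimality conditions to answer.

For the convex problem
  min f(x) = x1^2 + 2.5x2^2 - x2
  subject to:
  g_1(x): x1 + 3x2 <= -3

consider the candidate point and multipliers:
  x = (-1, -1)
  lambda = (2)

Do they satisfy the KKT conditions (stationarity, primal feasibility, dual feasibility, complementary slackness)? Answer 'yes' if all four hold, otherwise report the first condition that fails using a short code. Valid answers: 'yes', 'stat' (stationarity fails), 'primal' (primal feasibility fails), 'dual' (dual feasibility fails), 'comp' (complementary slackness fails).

Gradient of f: grad f(x) = Q x + c = (-2, -6)
Constraint values g_i(x) = a_i^T x - b_i:
  g_1((-1, -1)) = -1
Stationarity residual: grad f(x) + sum_i lambda_i a_i = (0, 0)
  -> stationarity OK
Primal feasibility (all g_i <= 0): OK
Dual feasibility (all lambda_i >= 0): OK
Complementary slackness (lambda_i * g_i(x) = 0 for all i): FAILS

Verdict: the first failing condition is complementary_slackness -> comp.

comp


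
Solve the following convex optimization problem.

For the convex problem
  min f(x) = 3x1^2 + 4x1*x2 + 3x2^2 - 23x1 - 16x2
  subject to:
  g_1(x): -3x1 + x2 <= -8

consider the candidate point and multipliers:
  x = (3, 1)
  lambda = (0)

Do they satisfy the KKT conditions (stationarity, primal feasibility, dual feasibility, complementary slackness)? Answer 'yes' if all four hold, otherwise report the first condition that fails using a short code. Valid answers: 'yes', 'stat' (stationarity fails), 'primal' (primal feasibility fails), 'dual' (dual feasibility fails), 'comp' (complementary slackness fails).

Gradient of f: grad f(x) = Q x + c = (-1, 2)
Constraint values g_i(x) = a_i^T x - b_i:
  g_1((3, 1)) = 0
Stationarity residual: grad f(x) + sum_i lambda_i a_i = (-1, 2)
  -> stationarity FAILS
Primal feasibility (all g_i <= 0): OK
Dual feasibility (all lambda_i >= 0): OK
Complementary slackness (lambda_i * g_i(x) = 0 for all i): OK

Verdict: the first failing condition is stationarity -> stat.

stat


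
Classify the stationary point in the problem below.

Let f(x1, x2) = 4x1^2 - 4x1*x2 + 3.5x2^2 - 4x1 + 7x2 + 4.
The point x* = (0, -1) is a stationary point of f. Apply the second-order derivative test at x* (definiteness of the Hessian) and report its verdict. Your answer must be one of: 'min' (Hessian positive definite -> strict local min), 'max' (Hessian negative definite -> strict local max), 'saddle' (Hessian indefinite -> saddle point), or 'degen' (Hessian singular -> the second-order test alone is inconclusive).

Compute the Hessian H = grad^2 f:
  H = [[8, -4], [-4, 7]]
Verify stationarity: grad f(x*) = H x* + g = (0, 0).
Eigenvalues of H: 3.4689, 11.5311.
Both eigenvalues > 0, so H is positive definite -> x* is a strict local min.

min


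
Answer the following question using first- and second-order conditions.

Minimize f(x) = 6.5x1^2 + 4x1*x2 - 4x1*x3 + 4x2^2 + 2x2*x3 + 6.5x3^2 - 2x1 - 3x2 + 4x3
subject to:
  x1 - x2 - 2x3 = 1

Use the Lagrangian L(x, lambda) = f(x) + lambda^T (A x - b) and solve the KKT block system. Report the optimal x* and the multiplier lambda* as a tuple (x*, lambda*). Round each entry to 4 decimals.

Form the Lagrangian:
  L(x, lambda) = (1/2) x^T Q x + c^T x + lambda^T (A x - b)
Stationarity (grad_x L = 0): Q x + c + A^T lambda = 0.
Primal feasibility: A x = b.

This gives the KKT block system:
  [ Q   A^T ] [ x     ]   [-c ]
  [ A    0  ] [ lambda ] = [ b ]

Solving the linear system:
  x*      = (0.0126, 0.2922, -0.6398)
  lambda* = (-1.8917)
  f(x*)   = -0.7846

x* = (0.0126, 0.2922, -0.6398), lambda* = (-1.8917)


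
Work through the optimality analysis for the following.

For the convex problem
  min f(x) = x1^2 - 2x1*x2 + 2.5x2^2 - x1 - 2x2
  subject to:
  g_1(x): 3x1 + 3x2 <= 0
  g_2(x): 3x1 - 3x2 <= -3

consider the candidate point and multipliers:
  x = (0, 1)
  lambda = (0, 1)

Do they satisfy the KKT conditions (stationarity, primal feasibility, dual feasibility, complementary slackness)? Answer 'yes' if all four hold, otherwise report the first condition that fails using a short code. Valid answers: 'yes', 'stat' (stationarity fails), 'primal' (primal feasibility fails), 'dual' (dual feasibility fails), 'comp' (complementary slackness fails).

Gradient of f: grad f(x) = Q x + c = (-3, 3)
Constraint values g_i(x) = a_i^T x - b_i:
  g_1((0, 1)) = 3
  g_2((0, 1)) = 0
Stationarity residual: grad f(x) + sum_i lambda_i a_i = (0, 0)
  -> stationarity OK
Primal feasibility (all g_i <= 0): FAILS
Dual feasibility (all lambda_i >= 0): OK
Complementary slackness (lambda_i * g_i(x) = 0 for all i): OK

Verdict: the first failing condition is primal_feasibility -> primal.

primal


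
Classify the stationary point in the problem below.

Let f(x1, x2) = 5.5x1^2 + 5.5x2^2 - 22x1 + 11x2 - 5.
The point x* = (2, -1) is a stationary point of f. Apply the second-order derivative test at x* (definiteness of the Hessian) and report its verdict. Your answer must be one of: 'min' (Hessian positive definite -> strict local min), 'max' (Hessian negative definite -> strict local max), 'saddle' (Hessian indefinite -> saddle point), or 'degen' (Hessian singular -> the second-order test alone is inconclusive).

Compute the Hessian H = grad^2 f:
  H = [[11, 0], [0, 11]]
Verify stationarity: grad f(x*) = H x* + g = (0, 0).
Eigenvalues of H: 11, 11.
Both eigenvalues > 0, so H is positive definite -> x* is a strict local min.

min


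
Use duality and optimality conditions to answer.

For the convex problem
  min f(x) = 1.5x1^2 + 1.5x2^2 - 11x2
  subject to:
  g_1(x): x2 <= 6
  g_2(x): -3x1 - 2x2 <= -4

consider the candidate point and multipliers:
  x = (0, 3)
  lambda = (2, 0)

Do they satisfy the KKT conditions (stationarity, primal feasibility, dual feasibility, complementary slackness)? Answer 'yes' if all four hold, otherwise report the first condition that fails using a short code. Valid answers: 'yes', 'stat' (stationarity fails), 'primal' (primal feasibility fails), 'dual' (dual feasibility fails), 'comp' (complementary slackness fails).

Gradient of f: grad f(x) = Q x + c = (0, -2)
Constraint values g_i(x) = a_i^T x - b_i:
  g_1((0, 3)) = -3
  g_2((0, 3)) = -2
Stationarity residual: grad f(x) + sum_i lambda_i a_i = (0, 0)
  -> stationarity OK
Primal feasibility (all g_i <= 0): OK
Dual feasibility (all lambda_i >= 0): OK
Complementary slackness (lambda_i * g_i(x) = 0 for all i): FAILS

Verdict: the first failing condition is complementary_slackness -> comp.

comp


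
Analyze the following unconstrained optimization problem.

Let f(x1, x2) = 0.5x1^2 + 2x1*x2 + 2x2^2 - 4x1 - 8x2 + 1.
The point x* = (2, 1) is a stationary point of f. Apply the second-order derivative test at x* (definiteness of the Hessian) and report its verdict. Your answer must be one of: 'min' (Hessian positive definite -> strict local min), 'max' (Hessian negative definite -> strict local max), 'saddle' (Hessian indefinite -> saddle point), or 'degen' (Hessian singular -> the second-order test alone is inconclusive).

Compute the Hessian H = grad^2 f:
  H = [[1, 2], [2, 4]]
Verify stationarity: grad f(x*) = H x* + g = (0, 0).
Eigenvalues of H: 0, 5.
H has a zero eigenvalue (singular; positive semidefinite but not definite), so H is neither positive definite, negative definite, nor indefinite. The second-order test alone is inconclusive -> degen.
(Indeed, f is constant along the null direction of H through x*, so x* is not a strict local extremum.)

degen


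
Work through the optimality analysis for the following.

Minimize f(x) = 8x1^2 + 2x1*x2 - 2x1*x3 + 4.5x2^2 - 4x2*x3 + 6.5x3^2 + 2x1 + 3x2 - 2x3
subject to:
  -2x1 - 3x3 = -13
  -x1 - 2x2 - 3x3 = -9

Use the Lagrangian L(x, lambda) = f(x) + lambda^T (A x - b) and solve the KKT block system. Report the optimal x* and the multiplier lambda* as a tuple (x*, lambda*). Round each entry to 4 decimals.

Form the Lagrangian:
  L(x, lambda) = (1/2) x^T Q x + c^T x + lambda^T (A x - b)
Stationarity (grad_x L = 0): Q x + c + A^T lambda = 0.
Primal feasibility: A x = b.

This gives the KKT block system:
  [ Q   A^T ] [ x     ]   [-c ]
  [ A    0  ] [ lambda ] = [ b ]

Solving the linear system:
  x*      = (2.1807, -0.9097, 2.8795)
  lambda* = (17.7422, -6.1718)
  f(x*)   = 85.488

x* = (2.1807, -0.9097, 2.8795), lambda* = (17.7422, -6.1718)


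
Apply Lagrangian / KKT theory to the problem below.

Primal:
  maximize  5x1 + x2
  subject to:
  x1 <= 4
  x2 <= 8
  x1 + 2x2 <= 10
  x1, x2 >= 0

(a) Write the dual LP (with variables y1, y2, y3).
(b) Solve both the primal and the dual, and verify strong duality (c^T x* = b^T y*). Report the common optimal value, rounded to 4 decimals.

The standard primal-dual pair for 'max c^T x s.t. A x <= b, x >= 0' is:
  Dual:  min b^T y  s.t.  A^T y >= c,  y >= 0.

So the dual LP is:
  minimize  4y1 + 8y2 + 10y3
  subject to:
    y1 + y3 >= 5
    y2 + 2y3 >= 1
    y1, y2, y3 >= 0

Solving the primal: x* = (4, 3).
  primal value c^T x* = 23.
Solving the dual: y* = (4.5, 0, 0.5).
  dual value b^T y* = 23.
Strong duality: c^T x* = b^T y*. Confirmed.

23


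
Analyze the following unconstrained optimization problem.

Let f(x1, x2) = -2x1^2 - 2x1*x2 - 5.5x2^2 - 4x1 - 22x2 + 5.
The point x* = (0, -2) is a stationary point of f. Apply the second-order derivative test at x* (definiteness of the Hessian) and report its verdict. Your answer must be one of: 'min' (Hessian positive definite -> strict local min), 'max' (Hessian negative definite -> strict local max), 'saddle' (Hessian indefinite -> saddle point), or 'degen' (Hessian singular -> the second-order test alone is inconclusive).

Compute the Hessian H = grad^2 f:
  H = [[-4, -2], [-2, -11]]
Verify stationarity: grad f(x*) = H x* + g = (0, 0).
Eigenvalues of H: -11.5311, -3.4689.
Both eigenvalues < 0, so H is negative definite -> x* is a strict local max.

max


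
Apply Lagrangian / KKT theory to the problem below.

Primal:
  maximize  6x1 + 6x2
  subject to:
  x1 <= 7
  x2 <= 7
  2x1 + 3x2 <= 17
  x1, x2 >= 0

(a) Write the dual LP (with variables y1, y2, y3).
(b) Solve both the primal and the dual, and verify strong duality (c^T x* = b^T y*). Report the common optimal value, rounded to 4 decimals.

The standard primal-dual pair for 'max c^T x s.t. A x <= b, x >= 0' is:
  Dual:  min b^T y  s.t.  A^T y >= c,  y >= 0.

So the dual LP is:
  minimize  7y1 + 7y2 + 17y3
  subject to:
    y1 + 2y3 >= 6
    y2 + 3y3 >= 6
    y1, y2, y3 >= 0

Solving the primal: x* = (7, 1).
  primal value c^T x* = 48.
Solving the dual: y* = (2, 0, 2).
  dual value b^T y* = 48.
Strong duality: c^T x* = b^T y*. Confirmed.

48


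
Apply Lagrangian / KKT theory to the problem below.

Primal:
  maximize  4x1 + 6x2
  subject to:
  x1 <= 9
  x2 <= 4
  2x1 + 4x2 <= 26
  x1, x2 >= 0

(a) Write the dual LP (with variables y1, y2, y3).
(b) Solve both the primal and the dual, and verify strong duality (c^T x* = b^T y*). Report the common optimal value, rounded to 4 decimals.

The standard primal-dual pair for 'max c^T x s.t. A x <= b, x >= 0' is:
  Dual:  min b^T y  s.t.  A^T y >= c,  y >= 0.

So the dual LP is:
  minimize  9y1 + 4y2 + 26y3
  subject to:
    y1 + 2y3 >= 4
    y2 + 4y3 >= 6
    y1, y2, y3 >= 0

Solving the primal: x* = (9, 2).
  primal value c^T x* = 48.
Solving the dual: y* = (1, 0, 1.5).
  dual value b^T y* = 48.
Strong duality: c^T x* = b^T y*. Confirmed.

48


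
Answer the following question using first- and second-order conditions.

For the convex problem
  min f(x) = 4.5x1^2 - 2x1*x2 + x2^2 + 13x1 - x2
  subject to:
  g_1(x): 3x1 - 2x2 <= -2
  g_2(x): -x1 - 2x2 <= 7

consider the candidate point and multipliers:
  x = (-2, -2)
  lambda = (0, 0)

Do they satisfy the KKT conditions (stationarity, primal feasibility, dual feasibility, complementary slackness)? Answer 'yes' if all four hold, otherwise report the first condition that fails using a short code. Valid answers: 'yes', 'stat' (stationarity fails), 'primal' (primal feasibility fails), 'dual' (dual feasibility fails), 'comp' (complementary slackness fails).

Gradient of f: grad f(x) = Q x + c = (-1, -1)
Constraint values g_i(x) = a_i^T x - b_i:
  g_1((-2, -2)) = 0
  g_2((-2, -2)) = -1
Stationarity residual: grad f(x) + sum_i lambda_i a_i = (-1, -1)
  -> stationarity FAILS
Primal feasibility (all g_i <= 0): OK
Dual feasibility (all lambda_i >= 0): OK
Complementary slackness (lambda_i * g_i(x) = 0 for all i): OK

Verdict: the first failing condition is stationarity -> stat.

stat


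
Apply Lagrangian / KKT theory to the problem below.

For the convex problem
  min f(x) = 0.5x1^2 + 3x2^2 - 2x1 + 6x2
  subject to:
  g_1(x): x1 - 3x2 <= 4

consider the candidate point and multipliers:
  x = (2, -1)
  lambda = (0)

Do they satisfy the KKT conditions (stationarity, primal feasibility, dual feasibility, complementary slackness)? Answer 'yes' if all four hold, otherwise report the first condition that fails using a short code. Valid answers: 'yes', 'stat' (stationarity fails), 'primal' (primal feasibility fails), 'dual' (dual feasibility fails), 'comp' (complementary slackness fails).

Gradient of f: grad f(x) = Q x + c = (0, 0)
Constraint values g_i(x) = a_i^T x - b_i:
  g_1((2, -1)) = 1
Stationarity residual: grad f(x) + sum_i lambda_i a_i = (0, 0)
  -> stationarity OK
Primal feasibility (all g_i <= 0): FAILS
Dual feasibility (all lambda_i >= 0): OK
Complementary slackness (lambda_i * g_i(x) = 0 for all i): OK

Verdict: the first failing condition is primal_feasibility -> primal.

primal


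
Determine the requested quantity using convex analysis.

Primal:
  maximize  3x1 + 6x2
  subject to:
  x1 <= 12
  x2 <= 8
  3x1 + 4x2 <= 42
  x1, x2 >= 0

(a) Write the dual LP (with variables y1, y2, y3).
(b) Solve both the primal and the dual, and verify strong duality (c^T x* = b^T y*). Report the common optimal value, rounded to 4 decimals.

The standard primal-dual pair for 'max c^T x s.t. A x <= b, x >= 0' is:
  Dual:  min b^T y  s.t.  A^T y >= c,  y >= 0.

So the dual LP is:
  minimize  12y1 + 8y2 + 42y3
  subject to:
    y1 + 3y3 >= 3
    y2 + 4y3 >= 6
    y1, y2, y3 >= 0

Solving the primal: x* = (3.3333, 8).
  primal value c^T x* = 58.
Solving the dual: y* = (0, 2, 1).
  dual value b^T y* = 58.
Strong duality: c^T x* = b^T y*. Confirmed.

58


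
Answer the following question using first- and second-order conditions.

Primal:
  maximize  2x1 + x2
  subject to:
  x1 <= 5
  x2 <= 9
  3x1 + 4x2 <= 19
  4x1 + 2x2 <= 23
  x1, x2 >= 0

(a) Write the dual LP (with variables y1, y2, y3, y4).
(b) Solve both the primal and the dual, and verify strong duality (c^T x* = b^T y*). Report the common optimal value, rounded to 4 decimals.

The standard primal-dual pair for 'max c^T x s.t. A x <= b, x >= 0' is:
  Dual:  min b^T y  s.t.  A^T y >= c,  y >= 0.

So the dual LP is:
  minimize  5y1 + 9y2 + 19y3 + 23y4
  subject to:
    y1 + 3y3 + 4y4 >= 2
    y2 + 4y3 + 2y4 >= 1
    y1, y2, y3, y4 >= 0

Solving the primal: x* = (5, 1).
  primal value c^T x* = 11.
Solving the dual: y* = (1.25, 0, 0.25, 0).
  dual value b^T y* = 11.
Strong duality: c^T x* = b^T y*. Confirmed.

11


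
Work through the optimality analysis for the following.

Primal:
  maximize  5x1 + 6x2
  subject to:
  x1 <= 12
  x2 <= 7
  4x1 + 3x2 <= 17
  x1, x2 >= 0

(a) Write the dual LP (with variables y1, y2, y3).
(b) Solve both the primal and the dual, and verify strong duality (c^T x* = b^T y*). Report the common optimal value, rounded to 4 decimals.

The standard primal-dual pair for 'max c^T x s.t. A x <= b, x >= 0' is:
  Dual:  min b^T y  s.t.  A^T y >= c,  y >= 0.

So the dual LP is:
  minimize  12y1 + 7y2 + 17y3
  subject to:
    y1 + 4y3 >= 5
    y2 + 3y3 >= 6
    y1, y2, y3 >= 0

Solving the primal: x* = (0, 5.6667).
  primal value c^T x* = 34.
Solving the dual: y* = (0, 0, 2).
  dual value b^T y* = 34.
Strong duality: c^T x* = b^T y*. Confirmed.

34


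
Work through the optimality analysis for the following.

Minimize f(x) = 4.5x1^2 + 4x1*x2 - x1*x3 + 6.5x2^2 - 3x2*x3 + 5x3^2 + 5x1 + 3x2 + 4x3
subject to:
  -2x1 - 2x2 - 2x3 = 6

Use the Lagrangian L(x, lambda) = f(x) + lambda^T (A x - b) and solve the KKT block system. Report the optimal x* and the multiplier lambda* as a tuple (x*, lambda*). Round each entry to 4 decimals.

Form the Lagrangian:
  L(x, lambda) = (1/2) x^T Q x + c^T x + lambda^T (A x - b)
Stationarity (grad_x L = 0): Q x + c + A^T lambda = 0.
Primal feasibility: A x = b.

This gives the KKT block system:
  [ Q   A^T ] [ x     ]   [-c ]
  [ A    0  ] [ lambda ] = [ b ]

Solving the linear system:
  x*      = (-1.0596, -0.6526, -1.2877)
  lambda* = (-2.9298)
  f(x*)   = 2.586

x* = (-1.0596, -0.6526, -1.2877), lambda* = (-2.9298)


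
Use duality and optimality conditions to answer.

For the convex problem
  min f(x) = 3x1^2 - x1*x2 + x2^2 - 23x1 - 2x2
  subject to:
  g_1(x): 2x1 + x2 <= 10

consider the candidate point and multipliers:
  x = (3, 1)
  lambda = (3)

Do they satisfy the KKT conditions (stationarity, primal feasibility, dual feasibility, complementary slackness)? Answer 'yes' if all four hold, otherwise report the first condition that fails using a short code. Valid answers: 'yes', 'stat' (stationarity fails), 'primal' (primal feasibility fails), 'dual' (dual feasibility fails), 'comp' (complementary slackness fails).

Gradient of f: grad f(x) = Q x + c = (-6, -3)
Constraint values g_i(x) = a_i^T x - b_i:
  g_1((3, 1)) = -3
Stationarity residual: grad f(x) + sum_i lambda_i a_i = (0, 0)
  -> stationarity OK
Primal feasibility (all g_i <= 0): OK
Dual feasibility (all lambda_i >= 0): OK
Complementary slackness (lambda_i * g_i(x) = 0 for all i): FAILS

Verdict: the first failing condition is complementary_slackness -> comp.

comp


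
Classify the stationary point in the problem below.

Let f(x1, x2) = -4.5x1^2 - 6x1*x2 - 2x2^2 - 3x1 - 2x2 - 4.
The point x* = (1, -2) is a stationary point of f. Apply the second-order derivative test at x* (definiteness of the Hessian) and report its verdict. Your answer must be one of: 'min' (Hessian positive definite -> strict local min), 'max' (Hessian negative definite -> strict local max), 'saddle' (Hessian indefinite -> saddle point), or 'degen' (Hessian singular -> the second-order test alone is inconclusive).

Compute the Hessian H = grad^2 f:
  H = [[-9, -6], [-6, -4]]
Verify stationarity: grad f(x*) = H x* + g = (0, 0).
Eigenvalues of H: -13, 0.
H has a zero eigenvalue (singular; negative semidefinite but not definite), so H is neither positive definite, negative definite, nor indefinite. The second-order test alone is inconclusive -> degen.
(Indeed, f is constant along the null direction of H through x*, so x* is not a strict local extremum.)

degen


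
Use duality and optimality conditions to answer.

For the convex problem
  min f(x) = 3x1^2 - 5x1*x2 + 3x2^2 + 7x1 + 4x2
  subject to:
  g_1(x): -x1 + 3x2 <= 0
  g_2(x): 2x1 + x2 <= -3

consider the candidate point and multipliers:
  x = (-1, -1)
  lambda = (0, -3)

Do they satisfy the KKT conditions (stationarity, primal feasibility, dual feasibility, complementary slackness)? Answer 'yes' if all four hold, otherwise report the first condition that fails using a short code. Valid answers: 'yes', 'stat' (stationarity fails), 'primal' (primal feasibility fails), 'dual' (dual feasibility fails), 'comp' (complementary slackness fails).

Gradient of f: grad f(x) = Q x + c = (6, 3)
Constraint values g_i(x) = a_i^T x - b_i:
  g_1((-1, -1)) = -2
  g_2((-1, -1)) = 0
Stationarity residual: grad f(x) + sum_i lambda_i a_i = (0, 0)
  -> stationarity OK
Primal feasibility (all g_i <= 0): OK
Dual feasibility (all lambda_i >= 0): FAILS
Complementary slackness (lambda_i * g_i(x) = 0 for all i): OK

Verdict: the first failing condition is dual_feasibility -> dual.

dual


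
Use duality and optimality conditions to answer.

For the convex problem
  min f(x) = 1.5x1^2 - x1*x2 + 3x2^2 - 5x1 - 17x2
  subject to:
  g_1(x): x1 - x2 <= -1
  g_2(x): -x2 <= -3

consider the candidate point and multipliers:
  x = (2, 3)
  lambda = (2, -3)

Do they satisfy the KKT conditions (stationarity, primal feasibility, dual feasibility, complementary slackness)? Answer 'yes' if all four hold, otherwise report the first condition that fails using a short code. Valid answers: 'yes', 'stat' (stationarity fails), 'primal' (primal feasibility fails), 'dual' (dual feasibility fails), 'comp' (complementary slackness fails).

Gradient of f: grad f(x) = Q x + c = (-2, -1)
Constraint values g_i(x) = a_i^T x - b_i:
  g_1((2, 3)) = 0
  g_2((2, 3)) = 0
Stationarity residual: grad f(x) + sum_i lambda_i a_i = (0, 0)
  -> stationarity OK
Primal feasibility (all g_i <= 0): OK
Dual feasibility (all lambda_i >= 0): FAILS
Complementary slackness (lambda_i * g_i(x) = 0 for all i): OK

Verdict: the first failing condition is dual_feasibility -> dual.

dual


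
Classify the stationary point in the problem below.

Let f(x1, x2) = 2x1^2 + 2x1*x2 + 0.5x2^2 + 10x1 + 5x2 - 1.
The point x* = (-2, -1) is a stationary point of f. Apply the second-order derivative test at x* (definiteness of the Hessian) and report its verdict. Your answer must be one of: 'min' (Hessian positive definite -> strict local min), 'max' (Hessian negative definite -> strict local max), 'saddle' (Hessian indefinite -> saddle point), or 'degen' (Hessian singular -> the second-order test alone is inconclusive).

Compute the Hessian H = grad^2 f:
  H = [[4, 2], [2, 1]]
Verify stationarity: grad f(x*) = H x* + g = (0, 0).
Eigenvalues of H: 0, 5.
H has a zero eigenvalue (singular; positive semidefinite but not definite), so H is neither positive definite, negative definite, nor indefinite. The second-order test alone is inconclusive -> degen.
(Indeed, f is constant along the null direction of H through x*, so x* is not a strict local extremum.)

degen


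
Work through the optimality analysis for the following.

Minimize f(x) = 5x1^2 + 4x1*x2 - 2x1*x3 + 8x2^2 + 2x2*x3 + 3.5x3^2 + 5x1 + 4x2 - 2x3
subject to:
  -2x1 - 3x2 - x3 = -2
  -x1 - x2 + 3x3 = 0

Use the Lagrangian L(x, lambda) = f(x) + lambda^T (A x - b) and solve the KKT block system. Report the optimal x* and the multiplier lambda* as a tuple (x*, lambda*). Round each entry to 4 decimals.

Form the Lagrangian:
  L(x, lambda) = (1/2) x^T Q x + c^T x + lambda^T (A x - b)
Stationarity (grad_x L = 0): Q x + c + A^T lambda = 0.
Primal feasibility: A x = b.

This gives the KKT block system:
  [ Q   A^T ] [ x     ]   [-c ]
  [ A    0  ] [ lambda ] = [ b ]

Solving the linear system:
  x*      = (0.2356, 0.4351, 0.2236)
  lambda* = (3.7016, 1.2459)
  f(x*)   = 4.9372

x* = (0.2356, 0.4351, 0.2236), lambda* = (3.7016, 1.2459)


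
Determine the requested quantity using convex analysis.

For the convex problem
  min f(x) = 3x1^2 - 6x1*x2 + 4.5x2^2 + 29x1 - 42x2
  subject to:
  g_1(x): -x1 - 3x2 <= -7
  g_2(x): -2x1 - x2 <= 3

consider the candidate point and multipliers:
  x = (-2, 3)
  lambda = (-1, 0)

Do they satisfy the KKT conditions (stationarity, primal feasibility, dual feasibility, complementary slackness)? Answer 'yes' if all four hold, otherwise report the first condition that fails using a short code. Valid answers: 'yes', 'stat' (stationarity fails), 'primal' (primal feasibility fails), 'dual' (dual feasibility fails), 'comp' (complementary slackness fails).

Gradient of f: grad f(x) = Q x + c = (-1, -3)
Constraint values g_i(x) = a_i^T x - b_i:
  g_1((-2, 3)) = 0
  g_2((-2, 3)) = -2
Stationarity residual: grad f(x) + sum_i lambda_i a_i = (0, 0)
  -> stationarity OK
Primal feasibility (all g_i <= 0): OK
Dual feasibility (all lambda_i >= 0): FAILS
Complementary slackness (lambda_i * g_i(x) = 0 for all i): OK

Verdict: the first failing condition is dual_feasibility -> dual.

dual


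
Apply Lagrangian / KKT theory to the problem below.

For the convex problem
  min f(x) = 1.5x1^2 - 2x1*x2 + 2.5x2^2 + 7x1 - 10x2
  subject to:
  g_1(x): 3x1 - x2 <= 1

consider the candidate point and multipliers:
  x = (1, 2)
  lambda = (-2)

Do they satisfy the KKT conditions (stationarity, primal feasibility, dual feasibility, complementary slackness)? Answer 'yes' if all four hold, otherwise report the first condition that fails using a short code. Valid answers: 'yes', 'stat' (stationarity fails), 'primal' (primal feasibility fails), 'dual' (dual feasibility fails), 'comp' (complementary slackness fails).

Gradient of f: grad f(x) = Q x + c = (6, -2)
Constraint values g_i(x) = a_i^T x - b_i:
  g_1((1, 2)) = 0
Stationarity residual: grad f(x) + sum_i lambda_i a_i = (0, 0)
  -> stationarity OK
Primal feasibility (all g_i <= 0): OK
Dual feasibility (all lambda_i >= 0): FAILS
Complementary slackness (lambda_i * g_i(x) = 0 for all i): OK

Verdict: the first failing condition is dual_feasibility -> dual.

dual


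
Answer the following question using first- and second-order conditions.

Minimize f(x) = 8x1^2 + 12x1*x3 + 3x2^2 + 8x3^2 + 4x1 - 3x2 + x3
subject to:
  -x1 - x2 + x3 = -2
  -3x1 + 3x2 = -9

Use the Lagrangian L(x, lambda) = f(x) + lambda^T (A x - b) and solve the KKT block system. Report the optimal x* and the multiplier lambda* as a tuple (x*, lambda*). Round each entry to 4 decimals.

Form the Lagrangian:
  L(x, lambda) = (1/2) x^T Q x + c^T x + lambda^T (A x - b)
Stationarity (grad_x L = 0): Q x + c + A^T lambda = 0.
Primal feasibility: A x = b.

This gives the KKT block system:
  [ Q   A^T ] [ x     ]   [-c ]
  [ A    0  ] [ lambda ] = [ b ]

Solving the linear system:
  x*      = (1.7537, -1.2463, -1.4925)
  lambda* = (1.8358, 4.1045)
  f(x*)   = 24.9366

x* = (1.7537, -1.2463, -1.4925), lambda* = (1.8358, 4.1045)


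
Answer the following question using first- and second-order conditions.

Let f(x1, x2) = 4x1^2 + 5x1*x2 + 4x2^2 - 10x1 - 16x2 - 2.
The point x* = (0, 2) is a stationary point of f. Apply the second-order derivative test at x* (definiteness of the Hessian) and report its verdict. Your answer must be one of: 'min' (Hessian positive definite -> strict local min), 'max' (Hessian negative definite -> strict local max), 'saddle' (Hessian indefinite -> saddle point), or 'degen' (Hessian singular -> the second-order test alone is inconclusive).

Compute the Hessian H = grad^2 f:
  H = [[8, 5], [5, 8]]
Verify stationarity: grad f(x*) = H x* + g = (0, 0).
Eigenvalues of H: 3, 13.
Both eigenvalues > 0, so H is positive definite -> x* is a strict local min.

min


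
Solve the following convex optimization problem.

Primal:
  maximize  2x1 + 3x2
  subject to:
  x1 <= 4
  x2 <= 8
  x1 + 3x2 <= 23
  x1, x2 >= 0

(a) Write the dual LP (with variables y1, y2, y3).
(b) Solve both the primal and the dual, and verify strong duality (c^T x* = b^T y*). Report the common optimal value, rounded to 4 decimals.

The standard primal-dual pair for 'max c^T x s.t. A x <= b, x >= 0' is:
  Dual:  min b^T y  s.t.  A^T y >= c,  y >= 0.

So the dual LP is:
  minimize  4y1 + 8y2 + 23y3
  subject to:
    y1 + y3 >= 2
    y2 + 3y3 >= 3
    y1, y2, y3 >= 0

Solving the primal: x* = (4, 6.3333).
  primal value c^T x* = 27.
Solving the dual: y* = (1, 0, 1).
  dual value b^T y* = 27.
Strong duality: c^T x* = b^T y*. Confirmed.

27
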